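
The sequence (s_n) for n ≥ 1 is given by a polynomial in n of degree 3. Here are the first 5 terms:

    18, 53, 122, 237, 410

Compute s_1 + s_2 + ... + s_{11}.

1st diffs: 35, 69, 115, 173.
2nd diffs: 34, 46, 58.
3rd diffs: 12, 12 (constant).
So s_n = 2n^3 + 5n^2 + 6n + 5.
Continuing: …, 653, 978, 1397, 1922, …, s_{11} = 3338.
Summing n = 1..11 (11 terms) gives 11693.

11693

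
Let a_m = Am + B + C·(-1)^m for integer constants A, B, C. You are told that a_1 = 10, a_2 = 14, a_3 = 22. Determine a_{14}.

86

The three given values yield: A + B - C = 10; 2A + B + C = 14; 3A + B - C = 22.
Subtracting the first from the second: A + 2C = 4.
Subtracting the second from the third: A - 2C = 8.
Solving: C = -1, A = 6, then B = 3.
Therefore a_{14} = 84 + 3 + (-1)·1 = 86.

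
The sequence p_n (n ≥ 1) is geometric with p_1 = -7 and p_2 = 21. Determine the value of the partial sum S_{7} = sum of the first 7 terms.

-3829

Common ratio r = -3.
p_n = (-7)·(-3)^(n-1).
S = (-7)·((-3)^7 - 1)/(-3 - 1) = (-7)·(-2187 - 1)/(-4) = -3829.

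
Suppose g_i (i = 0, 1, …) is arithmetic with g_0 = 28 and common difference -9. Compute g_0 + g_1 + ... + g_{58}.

g_i = 28 + (i - 0)·(-9).
g_{58} = -494; S = 59·(28 + (-494))/2 = -13747.

-13747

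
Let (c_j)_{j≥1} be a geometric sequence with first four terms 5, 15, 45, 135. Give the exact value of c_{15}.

23914845

Common ratio r = 3.
c_j = 5·3^(j-1).
c_{15} = 5·3^14 = 23914845.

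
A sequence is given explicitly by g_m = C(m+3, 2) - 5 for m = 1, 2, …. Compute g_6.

31

C(9, 2) = 36, so g_6 = 31.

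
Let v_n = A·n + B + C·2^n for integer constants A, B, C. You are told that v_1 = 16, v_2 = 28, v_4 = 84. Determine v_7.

Plug in n = 1, 2, 4: A + B + 2C = 16; 2A + B + 4C = 28; 4A + B + 16C = 84.
Subtracting the first from the second: A + 2C = 12.
Subtracting the second from the third: 2A + 12C = 56.
Solving: C = 4, A = 4, then B = 4.
Hence v_7 = 4·7 + 4 + 4·128 = 544.

544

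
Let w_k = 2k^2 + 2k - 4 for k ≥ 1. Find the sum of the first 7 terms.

308

Over k = 1..7: Σk = 28, Σk² = 140.
Total = (2)·140 + (2)·28 + (-4)·7 = 308.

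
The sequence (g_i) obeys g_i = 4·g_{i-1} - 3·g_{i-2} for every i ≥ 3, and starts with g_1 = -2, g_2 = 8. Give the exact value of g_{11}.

g_3 = 38  g_4 = 128  g_5 = 398  g_6 = 1208  g_7 = 3638  g_8 = 10928  g_9 = 32798  g_{10} = 98408  g_{11} = 295238.
(Characteristic roots are 3 and 1.)

295238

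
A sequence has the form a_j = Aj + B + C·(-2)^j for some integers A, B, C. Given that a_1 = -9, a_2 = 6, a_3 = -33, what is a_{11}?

Plug in j = 1, 2, 3: A + B - 2C = -9; 2A + B + 4C = 6; 3A + B - 8C = -33.
Subtracting the first from the second: A + 6C = 15.
Subtracting the second from the third: A - 12C = -39.
Solving: C = 3, A = -3, then B = 0.
Hence a_{11} = -3·11 + 0 + 3·(-2048) = -6177.

-6177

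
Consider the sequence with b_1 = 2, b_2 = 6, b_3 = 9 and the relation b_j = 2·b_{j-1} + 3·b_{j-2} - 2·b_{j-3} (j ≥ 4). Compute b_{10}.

14516

Step forward from the initial values:
b_4 = 32;  b_5 = 79;  b_6 = 236;  b_7 = 645;  b_8 = 1840;  b_9 = 5143;  b_{10} = 14516.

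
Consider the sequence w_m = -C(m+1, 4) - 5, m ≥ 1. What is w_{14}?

C(15, 4) = 1365, so w_{14} = -1370.

-1370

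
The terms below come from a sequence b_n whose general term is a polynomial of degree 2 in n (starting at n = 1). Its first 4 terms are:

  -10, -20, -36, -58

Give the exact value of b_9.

-258

1st diffs: -10, -16, -22.
2nd diffs: -6, -6 (constant).
Newton forward-difference form: b_n = -10 + (-10)·C(n-1,1) + (-6)·C(n-1,2).
At n = 9: n-1 = 8, so b_9 = -10 - 80 - 168 = -258.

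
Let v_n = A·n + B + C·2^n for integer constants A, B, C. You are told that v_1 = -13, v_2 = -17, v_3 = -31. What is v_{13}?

The three given values yield: A + B + 2C = -13; 2A + B + 4C = -17; 3A + B + 8C = -31.
Subtracting the first from the second: A + 2C = -4.
Subtracting the second from the third: A + 4C = -14.
Solving: C = -5, A = 6, then B = -9.
So v_n = 6·n + (-9) + (-5)·2^n; at n=13 this is -40891.

-40891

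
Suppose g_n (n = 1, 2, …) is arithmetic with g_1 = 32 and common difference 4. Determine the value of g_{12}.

g_n = 32 + (n - 1)·4.
g_{12} = 32 + 11·4 = 76.

76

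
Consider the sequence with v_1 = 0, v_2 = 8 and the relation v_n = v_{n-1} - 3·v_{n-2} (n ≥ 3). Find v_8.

104

Iterate the recurrence:
v_3 = 8  v_4 = -16  v_5 = -40  v_6 = 8  v_7 = 128  v_8 = 104.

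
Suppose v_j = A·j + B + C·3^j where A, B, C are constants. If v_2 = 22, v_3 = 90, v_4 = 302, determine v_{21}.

41841412722

The three given values yield: 2A + B + 9C = 22; 3A + B + 27C = 90; 4A + B + 81C = 302.
Subtracting the first from the second: A + 18C = 68.
Subtracting the second from the third: A + 54C = 212.
Solving: C = 4, A = -4, then B = -6.
So v_j = -4·j + (-6) + 4·3^j; at j=21 this is 41841412722.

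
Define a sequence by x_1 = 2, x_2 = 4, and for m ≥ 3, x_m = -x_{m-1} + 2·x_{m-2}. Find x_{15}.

-10920

Applying the relation repeatedly:
x_3 = 0, x_4 = 8, x_5 = -8, …, x_{12} = 1368, x_{13} = -2728, x_{14} = 5464, x_{15} = -10920.
(Characteristic roots are 1 and -2.)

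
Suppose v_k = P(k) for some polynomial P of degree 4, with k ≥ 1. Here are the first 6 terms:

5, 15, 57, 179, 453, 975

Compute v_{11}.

12345

1st diffs: 10, 42, 122, 274, 522.
2nd diffs: 32, 80, 152, 248.
3rd diffs: 48, 72, 96.
4th diffs: 24, 24 (constant).
Newton forward-difference form: v_k = 5 + 10·C(k-1,1) + 32·C(k-1,2) + 48·C(k-1,3) + 24·C(k-1,4).
At k = 11: k-1 = 10, so v_{11} = 5 + 100 + 1440 + 5760 + 5040 = 12345.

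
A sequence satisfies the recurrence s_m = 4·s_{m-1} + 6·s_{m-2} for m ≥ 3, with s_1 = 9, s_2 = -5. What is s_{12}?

Compute successive terms:
s_3 = 34, s_4 = 106, s_5 = 628, s_6 = 3148, s_7 = 16360, s_8 = 84328, s_9 = 435472, s_{10} = 2247856, s_{11} = 11604256, s_{12} = 59904160.

59904160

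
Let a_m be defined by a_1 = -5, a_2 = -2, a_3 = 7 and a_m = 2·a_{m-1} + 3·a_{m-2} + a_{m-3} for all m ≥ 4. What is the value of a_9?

a_4 = 3;  a_5 = 25;  a_6 = 66;  a_7 = 210;  a_8 = 643;  a_9 = 1982.

1982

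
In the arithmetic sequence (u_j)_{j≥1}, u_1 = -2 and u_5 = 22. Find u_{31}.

178

Common difference d = (22 - (-2)) / (5 - 1) = 6.
u_j = -2 + (j - 1)·6.
u_{31} = -2 + 30·6 = 178.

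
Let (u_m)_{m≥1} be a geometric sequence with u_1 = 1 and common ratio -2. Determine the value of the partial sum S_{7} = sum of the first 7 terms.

u_m = 1·(-2)^(m-1).
S = 1·((-2)^7 - 1)/(-2 - 1) = 1·(-128 - 1)/(-3) = 43.

43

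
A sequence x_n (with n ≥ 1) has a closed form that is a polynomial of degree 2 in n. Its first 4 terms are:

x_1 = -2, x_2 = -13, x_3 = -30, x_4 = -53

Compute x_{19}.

-1118

1st diffs: -11, -17, -23.
2nd diffs: -6, -6 (constant).
Newton forward-difference form: x_n = -2 + (-11)·C(n-1,1) + (-6)·C(n-1,2).
At n = 19: n-1 = 18, so x_{19} = -2 - 198 - 918 = -1118.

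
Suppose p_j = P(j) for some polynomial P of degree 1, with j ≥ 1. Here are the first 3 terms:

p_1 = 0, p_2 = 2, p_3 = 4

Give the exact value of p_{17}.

1st diffs: 2, 2 (constant).
So p_j = 2j - 2.
Evaluating at j = 17 gives p_{17} = 32.

32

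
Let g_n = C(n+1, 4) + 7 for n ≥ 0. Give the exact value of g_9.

C(10, 4) = 210, so g_9 = 217.

217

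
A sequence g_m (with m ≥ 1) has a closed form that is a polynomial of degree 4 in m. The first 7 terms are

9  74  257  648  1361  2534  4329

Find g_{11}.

21809

1st diffs: 65, 183, 391, 713, 1173, 1795.
2nd diffs: 118, 208, 322, 460, 622.
3rd diffs: 90, 114, 138, 162.
4th diffs: 24, 24, 24 (constant).
Newton forward-difference form: g_m = 9 + 65·C(m-1,1) + 118·C(m-1,2) + 90·C(m-1,3) + 24·C(m-1,4).
At m = 11: m-1 = 10, so g_{11} = 9 + 650 + 5310 + 10800 + 5040 = 21809.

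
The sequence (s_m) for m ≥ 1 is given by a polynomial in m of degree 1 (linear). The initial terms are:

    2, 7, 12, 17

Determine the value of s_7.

1st diffs: 5, 5, 5 (constant).
So s_m = 5m - 3.
Evaluating at m = 7 gives s_7 = 32.

32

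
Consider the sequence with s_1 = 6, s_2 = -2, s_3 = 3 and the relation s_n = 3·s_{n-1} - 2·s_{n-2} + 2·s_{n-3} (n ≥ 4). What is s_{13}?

96813

s_4 = 25  s_5 = 65  s_6 = 151  s_7 = 373  s_8 = 947  s_9 = 2397  s_{10} = 6043  s_{11} = 15229  s_{12} = 38395  s_{13} = 96813.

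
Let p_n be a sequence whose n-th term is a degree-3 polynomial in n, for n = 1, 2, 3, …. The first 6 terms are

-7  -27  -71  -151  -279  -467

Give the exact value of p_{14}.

1st diffs: -20, -44, -80, -128, -188.
2nd diffs: -24, -36, -48, -60.
3rd diffs: -12, -12, -12 (constant).
Newton forward-difference form: p_n = -7 + (-20)·C(n-1,1) + (-24)·C(n-1,2) + (-12)·C(n-1,3).
At n = 14: n-1 = 13, so p_{14} = -7 - 260 - 1872 - 3432 = -5571.

-5571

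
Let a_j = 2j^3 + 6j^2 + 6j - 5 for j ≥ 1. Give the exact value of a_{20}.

18515

a_{20} = 2·20^3 + 6·20^2 + 6·20 - 5 = 18515.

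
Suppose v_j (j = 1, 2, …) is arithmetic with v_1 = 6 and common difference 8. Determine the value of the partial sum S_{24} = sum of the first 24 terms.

v_j = 6 + (j - 1)·8.
v_{24} = 190; S = 24·(6 + 190)/2 = 2352.

2352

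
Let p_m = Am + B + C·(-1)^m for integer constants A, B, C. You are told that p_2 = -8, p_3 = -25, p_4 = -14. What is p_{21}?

At m = 2, 3, 4: 2A + B + C = -8; 3A + B - C = -25; 4A + B + C = -14.
Subtracting the first from the second: A - 2C = -17.
Subtracting the second from the third: A + 2C = 11.
Solving: C = 7, A = -3, then B = -9.
Therefore p_{21} = -63 + (-9) + 7·(-1) = -79.

-79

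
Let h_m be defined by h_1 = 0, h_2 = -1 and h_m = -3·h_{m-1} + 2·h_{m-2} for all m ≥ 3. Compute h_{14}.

h_3 = 3, h_4 = -11, h_5 = 39, …, h_{11} = 79647, h_{12} = -283667, h_{13} = 1010295, h_{14} = -3598219.

-3598219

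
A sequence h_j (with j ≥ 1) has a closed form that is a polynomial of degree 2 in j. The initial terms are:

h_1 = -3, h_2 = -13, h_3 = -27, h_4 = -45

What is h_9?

1st diffs: -10, -14, -18.
2nd diffs: -4, -4 (constant).
So h_j = -2j^2 - 4j + 3.
Evaluating at j = 9 gives h_9 = -195.

-195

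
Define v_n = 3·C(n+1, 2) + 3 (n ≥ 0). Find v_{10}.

C(11, 2) = 55, so v_{10} = 168.

168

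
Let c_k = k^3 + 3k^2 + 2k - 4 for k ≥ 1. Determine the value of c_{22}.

12140

c_{22} = 1·22^3 + 3·22^2 + 2·22 - 4 = 12140.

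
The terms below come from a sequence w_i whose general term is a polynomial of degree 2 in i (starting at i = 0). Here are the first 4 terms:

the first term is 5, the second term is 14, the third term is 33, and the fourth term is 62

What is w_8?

1st diffs: 9, 19, 29.
2nd diffs: 10, 10 (constant).
Newton forward-difference form: w_i = 5 + 9·C(i,1) + 10·C(i,2).
At i = 8: i = 8, so w_8 = 5 + 72 + 280 = 357.

357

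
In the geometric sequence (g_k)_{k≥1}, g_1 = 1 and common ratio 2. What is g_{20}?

524288

g_k = 1·2^(k-1).
g_{20} = 1·2^19 = 524288.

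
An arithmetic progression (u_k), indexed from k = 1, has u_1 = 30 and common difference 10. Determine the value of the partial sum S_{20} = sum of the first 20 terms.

2500

u_k = 30 + (k - 1)·10.
u_{20} = 220; S = 20·(30 + 220)/2 = 2500.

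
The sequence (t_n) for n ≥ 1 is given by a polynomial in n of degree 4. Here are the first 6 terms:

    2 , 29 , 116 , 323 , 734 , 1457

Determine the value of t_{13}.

29366

1st diffs: 27, 87, 207, 411, 723.
2nd diffs: 60, 120, 204, 312.
3rd diffs: 60, 84, 108.
4th diffs: 24, 24 (constant).
So t_n = n^4 + 5n^2 - 3n - 1.
Evaluating at n = 13 gives t_{13} = 29366.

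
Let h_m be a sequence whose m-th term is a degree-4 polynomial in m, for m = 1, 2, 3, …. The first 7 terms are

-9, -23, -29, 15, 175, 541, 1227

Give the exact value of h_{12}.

1st diffs: -14, -6, 44, 160, 366, 686.
2nd diffs: 8, 50, 116, 206, 320.
3rd diffs: 42, 66, 90, 114.
4th diffs: 24, 24, 24 (constant).
Newton forward-difference form: h_m = -9 + (-14)·C(m-1,1) + 8·C(m-1,2) + 42·C(m-1,3) + 24·C(m-1,4).
At m = 12: m-1 = 11, so h_{12} = -9 - 154 + 440 + 6930 + 7920 = 15127.

15127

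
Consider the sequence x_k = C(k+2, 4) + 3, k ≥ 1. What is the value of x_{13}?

1368

C(15, 4) = 1365, so x_{13} = 1368.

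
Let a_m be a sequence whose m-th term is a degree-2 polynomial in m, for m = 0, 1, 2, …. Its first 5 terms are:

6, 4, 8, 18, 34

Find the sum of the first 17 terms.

1st diffs: -2, 4, 10, 16.
2nd diffs: 6, 6, 6 (constant).
Newton forward-difference form: a_m = 6 + (-2)·C(m,1) + 6·C(m,2).
Continuing: …, 56, 84, 118, 158, …, a_{16} = 694.
Summing m = 0..16 (17 terms) gives 3910.

3910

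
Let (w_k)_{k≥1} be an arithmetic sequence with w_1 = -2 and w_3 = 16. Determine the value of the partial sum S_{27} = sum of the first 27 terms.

Common difference d = (16 - (-2)) / (3 - 1) = 9.
w_k = -2 + (k - 1)·9.
w_{27} = 232; S = 27·(-2 + 232)/2 = 3105.

3105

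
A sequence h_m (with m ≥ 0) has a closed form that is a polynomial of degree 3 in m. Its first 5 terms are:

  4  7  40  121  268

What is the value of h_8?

1st diffs: 3, 33, 81, 147.
2nd diffs: 30, 48, 66.
3rd diffs: 18, 18 (constant).
So h_m = 3m^3 + 6m^2 - 6m + 4.
Evaluating at m = 8 gives h_8 = 1876.

1876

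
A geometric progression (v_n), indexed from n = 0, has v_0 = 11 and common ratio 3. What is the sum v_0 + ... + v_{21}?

172595827844

v_n = 11·3^(n-0).
S = 11·(3^22 - 1)/(3 - 1) = 11·(31381059609 - 1)/(2) = 172595827844.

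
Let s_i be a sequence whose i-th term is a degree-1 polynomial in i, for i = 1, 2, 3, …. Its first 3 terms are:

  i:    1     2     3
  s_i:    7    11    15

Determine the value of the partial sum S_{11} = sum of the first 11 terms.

1st diffs: 4, 4 (constant).
So s_i = 4i + 3.
Continuing: …, 19, 23, 27, 31, …, s_{11} = 47.
Summing i = 1..11 (11 terms) gives 297.

297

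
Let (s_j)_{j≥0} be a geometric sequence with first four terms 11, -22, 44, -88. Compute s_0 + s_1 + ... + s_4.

Common ratio r = -2.
s_j = 11·(-2)^(j-0).
S = 11·((-2)^5 - 1)/(-2 - 1) = 11·(-32 - 1)/(-3) = 121.

121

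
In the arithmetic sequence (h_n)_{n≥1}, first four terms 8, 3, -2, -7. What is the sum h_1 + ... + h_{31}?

Common difference d = -5.
h_n = 8 + (n - 1)·(-5).
h_{31} = -142; S = 31·(8 + (-142))/2 = -2077.

-2077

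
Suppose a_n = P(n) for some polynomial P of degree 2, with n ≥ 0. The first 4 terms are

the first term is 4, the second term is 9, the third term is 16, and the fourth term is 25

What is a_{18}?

1st diffs: 5, 7, 9.
2nd diffs: 2, 2 (constant).
Newton forward-difference form: a_n = 4 + 5·C(n,1) + 2·C(n,2).
At n = 18: n = 18, so a_{18} = 4 + 90 + 306 = 400.

400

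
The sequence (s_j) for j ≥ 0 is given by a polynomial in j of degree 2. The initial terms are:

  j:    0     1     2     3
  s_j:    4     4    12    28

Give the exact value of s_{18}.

1st diffs: 0, 8, 16.
2nd diffs: 8, 8 (constant).
Newton forward-difference form: s_j = 4 + 8·C(j,2).
At j = 18: j = 18, so s_{18} = 4 + 1224 = 1228.

1228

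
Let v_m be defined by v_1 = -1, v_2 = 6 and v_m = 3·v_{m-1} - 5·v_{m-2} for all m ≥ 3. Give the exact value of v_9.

527

Compute successive terms:
v_3 = 23;  v_4 = 39;  v_5 = 2;  v_6 = -189;  v_7 = -577;  v_8 = -786;  v_9 = 527.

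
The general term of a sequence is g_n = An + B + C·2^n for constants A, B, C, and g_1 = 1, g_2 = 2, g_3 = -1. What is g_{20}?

-2097052

At n = 1, 2, 3: A + B + 2C = 1; 2A + B + 4C = 2; 3A + B + 8C = -1.
Subtracting the first from the second: A + 2C = 1.
Subtracting the second from the third: A + 4C = -3.
Solving: C = -2, A = 5, then B = 0.
So g_n = 5·n + 0 + (-2)·2^n; at n=20 this is -2097052.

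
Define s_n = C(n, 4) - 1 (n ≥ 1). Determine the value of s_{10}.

C(10, 4) = 210, so s_{10} = 209.

209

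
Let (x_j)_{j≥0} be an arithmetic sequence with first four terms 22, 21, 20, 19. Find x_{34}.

-12

Common difference d = -1.
x_j = 22 + (j - 0)·(-1).
x_{34} = 22 + 34·(-1) = -12.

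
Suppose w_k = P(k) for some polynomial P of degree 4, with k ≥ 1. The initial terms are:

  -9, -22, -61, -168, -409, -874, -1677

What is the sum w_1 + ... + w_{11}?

1st diffs: -13, -39, -107, -241, -465, -803.
2nd diffs: -26, -68, -134, -224, -338.
3rd diffs: -42, -66, -90, -114.
4th diffs: -24, -24, -24 (constant).
Newton forward-difference form: w_k = -9 + (-13)·C(k-1,1) + (-26)·C(k-1,2) + (-42)·C(k-1,3) + (-24)·C(k-1,4).
Continuing: -2956, -4873, -7614, -11389.
Summing k = 1..11 (11 terms) gives -30052.

-30052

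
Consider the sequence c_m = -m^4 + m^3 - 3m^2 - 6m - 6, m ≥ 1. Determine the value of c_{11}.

c_{11} = -1·11^4 + 1·11^3 - 3·11^2 - 6·11 - 6 = -13745.

-13745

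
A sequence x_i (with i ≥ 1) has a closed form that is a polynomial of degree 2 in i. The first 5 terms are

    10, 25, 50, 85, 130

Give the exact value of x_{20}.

1st diffs: 15, 25, 35, 45.
2nd diffs: 10, 10, 10 (constant).
So x_i = 5i^2 + 5.
Evaluating at i = 20 gives x_{20} = 2005.

2005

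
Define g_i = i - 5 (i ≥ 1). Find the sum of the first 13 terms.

Over i = 1..13: Σi = 91.
Total = (1)·91 + (-5)·13 = 26.

26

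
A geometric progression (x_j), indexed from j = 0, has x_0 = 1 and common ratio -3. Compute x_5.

-243

x_j = 1·(-3)^(j-0).
x_5 = 1·(-3)^5 = -243.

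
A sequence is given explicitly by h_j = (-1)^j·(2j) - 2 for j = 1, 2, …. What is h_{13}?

-28

(-1)^13 = -1; 2j at j=13 is 26; so h_{13} = -28.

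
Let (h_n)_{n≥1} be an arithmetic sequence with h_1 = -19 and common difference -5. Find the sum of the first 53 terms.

-7897

h_n = -19 + (n - 1)·(-5).
h_{53} = -279; S = 53·(-19 + (-279))/2 = -7897.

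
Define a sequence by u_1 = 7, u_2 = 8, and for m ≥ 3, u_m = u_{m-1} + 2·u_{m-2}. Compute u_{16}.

163838

Iterate the recurrence:
u_3 = 22  u_4 = 38  u_5 = 82  …  u_{13} = 20482  u_{14} = 40958  u_{15} = 81922  u_{16} = 163838.
(Characteristic roots are 2 and -1.)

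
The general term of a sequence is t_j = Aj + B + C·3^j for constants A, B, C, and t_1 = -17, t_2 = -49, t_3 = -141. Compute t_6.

Write the equations: A + B + 3C = -17; 2A + B + 9C = -49; 3A + B + 27C = -141.
Subtracting the first from the second: A + 6C = -32.
Subtracting the second from the third: A + 18C = -92.
Solving: C = -5, A = -2, then B = 0.
So t_j = -2·j + 0 + (-5)·3^j; at j=6 this is -3657.

-3657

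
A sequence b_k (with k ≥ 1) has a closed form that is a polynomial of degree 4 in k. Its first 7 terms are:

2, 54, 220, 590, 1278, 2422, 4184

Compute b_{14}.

52470

1st diffs: 52, 166, 370, 688, 1144, 1762.
2nd diffs: 114, 204, 318, 456, 618.
3rd diffs: 90, 114, 138, 162.
4th diffs: 24, 24, 24 (constant).
Newton forward-difference form: b_k = 2 + 52·C(k-1,1) + 114·C(k-1,2) + 90·C(k-1,3) + 24·C(k-1,4).
At k = 14: k-1 = 13, so b_{14} = 2 + 676 + 8892 + 25740 + 17160 = 52470.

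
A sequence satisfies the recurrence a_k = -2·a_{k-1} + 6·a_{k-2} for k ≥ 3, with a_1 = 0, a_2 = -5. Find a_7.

2200

Applying the relation repeatedly:
a_3 = 10; a_4 = -50; a_5 = 160; a_6 = -620; a_7 = 2200.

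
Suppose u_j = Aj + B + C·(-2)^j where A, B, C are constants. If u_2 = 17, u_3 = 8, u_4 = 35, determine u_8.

287

At j = 2, 3, 4: 2A + B + 4C = 17; 3A + B - 8C = 8; 4A + B + 16C = 35.
Subtracting the first from the second: A - 12C = -9.
Subtracting the second from the third: A + 24C = 27.
Solving: C = 1, A = 3, then B = 7.
Hence u_8 = 3·8 + 7 + 1·256 = 287.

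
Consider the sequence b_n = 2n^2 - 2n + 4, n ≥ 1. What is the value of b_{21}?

b_{21} = 2·21^2 - 2·21 + 4 = 844.

844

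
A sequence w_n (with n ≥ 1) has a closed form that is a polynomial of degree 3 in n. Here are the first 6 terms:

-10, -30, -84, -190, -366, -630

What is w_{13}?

1st diffs: -20, -54, -106, -176, -264.
2nd diffs: -34, -52, -70, -88.
3rd diffs: -18, -18, -18 (constant).
Newton forward-difference form: w_n = -10 + (-20)·C(n-1,1) + (-34)·C(n-1,2) + (-18)·C(n-1,3).
At n = 13: n-1 = 12, so w_{13} = -10 - 240 - 2244 - 3960 = -6454.

-6454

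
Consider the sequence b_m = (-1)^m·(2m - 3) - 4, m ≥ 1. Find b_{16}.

(-1)^16 = 1; 2m - 3 at m=16 is 29; so b_{16} = 25.

25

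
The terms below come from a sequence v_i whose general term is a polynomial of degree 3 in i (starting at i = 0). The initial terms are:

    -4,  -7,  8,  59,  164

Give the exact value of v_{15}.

1st diffs: -3, 15, 51, 105.
2nd diffs: 18, 36, 54.
3rd diffs: 18, 18 (constant).
Newton forward-difference form: v_i = -4 + (-3)·C(i,1) + 18·C(i,2) + 18·C(i,3).
At i = 15: i = 15, so v_{15} = -4 - 45 + 1890 + 8190 = 10031.

10031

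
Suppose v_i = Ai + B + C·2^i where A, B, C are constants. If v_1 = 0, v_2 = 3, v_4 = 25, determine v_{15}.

Plug in i = 1, 2, 4: A + B + 2C = 0; 2A + B + 4C = 3; 4A + B + 16C = 25.
Subtracting the first from the second: A + 2C = 3.
Subtracting the second from the third: 2A + 12C = 22.
Solving: C = 2, A = -1, then B = -3.
So v_i = -1·i + (-3) + 2·2^i; at i=15 this is 65518.

65518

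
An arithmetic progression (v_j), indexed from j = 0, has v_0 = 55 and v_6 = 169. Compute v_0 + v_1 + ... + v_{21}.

5599

Common difference d = (169 - 55) / (6 - 0) = 19.
v_j = 55 + (j - 0)·19.
v_{21} = 454; S = 22·(55 + 454)/2 = 5599.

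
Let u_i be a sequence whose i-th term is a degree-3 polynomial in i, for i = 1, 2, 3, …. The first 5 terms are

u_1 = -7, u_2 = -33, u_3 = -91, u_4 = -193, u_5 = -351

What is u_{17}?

-10983

1st diffs: -26, -58, -102, -158.
2nd diffs: -32, -44, -56.
3rd diffs: -12, -12 (constant).
Newton forward-difference form: u_i = -7 + (-26)·C(i-1,1) + (-32)·C(i-1,2) + (-12)·C(i-1,3).
At i = 17: i-1 = 16, so u_{17} = -7 - 416 - 3840 - 6720 = -10983.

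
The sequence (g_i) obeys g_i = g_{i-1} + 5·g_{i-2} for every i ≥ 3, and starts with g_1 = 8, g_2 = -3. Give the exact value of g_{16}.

Applying the relation repeatedly:
g_3 = 37; g_4 = 22; g_5 = 207; …; g_{13} = 559112; g_{14} = 1532997; g_{15} = 4328557; g_{16} = 11993542.

11993542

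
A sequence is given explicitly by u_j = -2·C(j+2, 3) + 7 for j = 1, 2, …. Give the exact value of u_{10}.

-433

C(12, 3) = 220, so u_{10} = -433.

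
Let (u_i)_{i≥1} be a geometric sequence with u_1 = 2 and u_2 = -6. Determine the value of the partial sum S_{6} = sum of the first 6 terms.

-364

Common ratio r = -3.
u_i = 2·(-3)^(i-1).
S = 2·((-3)^6 - 1)/(-3 - 1) = 2·(729 - 1)/(-4) = -364.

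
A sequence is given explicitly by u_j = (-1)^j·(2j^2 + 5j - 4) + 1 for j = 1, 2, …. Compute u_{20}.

897

(-1)^20 = 1; 2j^2 + 5j - 4 at j=20 is 896; so u_{20} = 897.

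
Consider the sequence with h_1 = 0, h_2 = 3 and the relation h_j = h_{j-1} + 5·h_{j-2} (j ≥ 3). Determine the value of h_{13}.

Step forward from the initial values:
h_3 = 3; h_4 = 18; h_5 = 33; …; h_{10} = 6858; h_{11} = 18573; h_{12} = 52863; h_{13} = 145728.

145728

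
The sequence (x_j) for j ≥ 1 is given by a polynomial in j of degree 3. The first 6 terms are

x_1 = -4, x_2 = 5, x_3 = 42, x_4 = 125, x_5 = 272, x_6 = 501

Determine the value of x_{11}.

1st diffs: 9, 37, 83, 147, 229.
2nd diffs: 28, 46, 64, 82.
3rd diffs: 18, 18, 18 (constant).
So x_j = 3j^3 - 4j^2 - 3.
Evaluating at j = 11 gives x_{11} = 3506.

3506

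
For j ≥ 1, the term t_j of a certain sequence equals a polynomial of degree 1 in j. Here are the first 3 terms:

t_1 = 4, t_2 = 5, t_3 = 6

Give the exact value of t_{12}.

1st diffs: 1, 1 (constant).
So t_j = j + 3.
Evaluating at j = 12 gives t_{12} = 15.

15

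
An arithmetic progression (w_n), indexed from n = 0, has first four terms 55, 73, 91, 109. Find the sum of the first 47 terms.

22043

Common difference d = 18.
w_n = 55 + (n - 0)·18.
w_{46} = 883; S = 47·(55 + 883)/2 = 22043.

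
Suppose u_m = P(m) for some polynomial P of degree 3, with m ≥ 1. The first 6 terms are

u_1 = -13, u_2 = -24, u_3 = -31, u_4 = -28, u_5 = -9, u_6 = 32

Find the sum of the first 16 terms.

1st diffs: -11, -7, 3, 19, 41.
2nd diffs: 4, 10, 16, 22.
3rd diffs: 6, 6, 6 (constant).
Newton forward-difference form: u_m = -13 + (-11)·C(m-1,1) + 4·C(m-1,2) + 6·C(m-1,3).
Continuing: …, 101, 204, 347, 536, …, u_{16} = 2972.
Summing m = 1..16 (16 terms) gives 11632.

11632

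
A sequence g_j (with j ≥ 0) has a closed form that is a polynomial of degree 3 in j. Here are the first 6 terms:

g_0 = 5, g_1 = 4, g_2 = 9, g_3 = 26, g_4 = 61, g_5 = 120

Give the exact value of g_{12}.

1709

1st diffs: -1, 5, 17, 35, 59.
2nd diffs: 6, 12, 18, 24.
3rd diffs: 6, 6, 6 (constant).
Newton forward-difference form: g_j = 5 + (-1)·C(j,1) + 6·C(j,2) + 6·C(j,3).
At j = 12: j = 12, so g_{12} = 5 - 12 + 396 + 1320 = 1709.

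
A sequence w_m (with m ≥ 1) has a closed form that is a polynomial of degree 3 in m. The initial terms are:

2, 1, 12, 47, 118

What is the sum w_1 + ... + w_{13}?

1st diffs: -1, 11, 35, 71.
2nd diffs: 12, 24, 36.
3rd diffs: 12, 12 (constant).
Newton forward-difference form: w_m = 2 + (-1)·C(m-1,1) + 12·C(m-1,2) + 12·C(m-1,3).
Continuing: …, 237, 416, 667, 1002, …, w_{13} = 3422.
Summing m = 1..13 (13 terms) gives 11960.

11960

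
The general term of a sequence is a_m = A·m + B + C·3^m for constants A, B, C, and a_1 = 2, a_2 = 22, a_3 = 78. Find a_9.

59058

Plug in m = 1, 2, 3: A + B + 3C = 2; 2A + B + 9C = 22; 3A + B + 27C = 78.
Subtracting the first from the second: A + 6C = 20.
Subtracting the second from the third: A + 18C = 56.
Solving: C = 3, A = 2, then B = -9.
So a_m = 2·m + (-9) + 3·3^m; at m=9 this is 59058.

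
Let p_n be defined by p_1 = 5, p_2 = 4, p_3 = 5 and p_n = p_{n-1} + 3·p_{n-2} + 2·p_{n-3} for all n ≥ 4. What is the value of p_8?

Compute successive terms:
p_4 = 27  p_5 = 50  p_6 = 141  p_7 = 345  p_8 = 868.

868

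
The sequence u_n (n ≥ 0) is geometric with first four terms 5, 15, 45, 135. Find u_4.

405

Common ratio r = 3.
u_n = 5·3^(n-0).
u_4 = 5·3^4 = 405.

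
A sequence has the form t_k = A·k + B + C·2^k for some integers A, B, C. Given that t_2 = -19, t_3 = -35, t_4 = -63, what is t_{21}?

-6291539

At k = 2, 3, 4: 2A + B + 4C = -19; 3A + B + 8C = -35; 4A + B + 16C = -63.
Subtracting the first from the second: A + 4C = -16.
Subtracting the second from the third: A + 8C = -28.
Solving: C = -3, A = -4, then B = 1.
Hence t_{21} = -4·21 + 1 + (-3)·2097152 = -6291539.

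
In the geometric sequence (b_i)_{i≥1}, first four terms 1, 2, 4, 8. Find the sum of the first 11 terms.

Common ratio r = 2.
b_i = 1·2^(i-1).
S = 1·(2^11 - 1)/(2 - 1) = 1·(2048 - 1)/(1) = 2047.

2047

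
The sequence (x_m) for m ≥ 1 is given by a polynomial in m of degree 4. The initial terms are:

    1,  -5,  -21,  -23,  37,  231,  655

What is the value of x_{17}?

55825

1st diffs: -6, -16, -2, 60, 194, 424.
2nd diffs: -10, 14, 62, 134, 230.
3rd diffs: 24, 48, 72, 96.
4th diffs: 24, 24, 24 (constant).
Newton forward-difference form: x_m = 1 + (-6)·C(m-1,1) + (-10)·C(m-1,2) + 24·C(m-1,3) + 24·C(m-1,4).
At m = 17: m-1 = 16, so x_{17} = 1 - 96 - 1200 + 13440 + 43680 = 55825.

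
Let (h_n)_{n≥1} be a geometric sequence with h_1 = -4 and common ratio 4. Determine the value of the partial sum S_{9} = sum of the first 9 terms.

-349524

h_n = (-4)·4^(n-1).
S = (-4)·(4^9 - 1)/(4 - 1) = (-4)·(262144 - 1)/(3) = -349524.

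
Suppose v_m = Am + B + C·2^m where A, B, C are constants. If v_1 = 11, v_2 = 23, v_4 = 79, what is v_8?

At m = 1, 2, 4: A + B + 2C = 11; 2A + B + 4C = 23; 4A + B + 16C = 79.
Subtracting the first from the second: A + 2C = 12.
Subtracting the second from the third: 2A + 12C = 56.
Solving: C = 4, A = 4, then B = -1.
So v_m = 4·m + (-1) + 4·2^m; at m=8 this is 1055.

1055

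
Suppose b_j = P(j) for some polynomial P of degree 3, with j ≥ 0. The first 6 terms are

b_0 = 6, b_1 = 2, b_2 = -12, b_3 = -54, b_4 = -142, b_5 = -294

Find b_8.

-1314

1st diffs: -4, -14, -42, -88, -152.
2nd diffs: -10, -28, -46, -64.
3rd diffs: -18, -18, -18 (constant).
So b_j = -3j^3 + 4j^2 - 5j + 6.
Evaluating at j = 8 gives b_8 = -1314.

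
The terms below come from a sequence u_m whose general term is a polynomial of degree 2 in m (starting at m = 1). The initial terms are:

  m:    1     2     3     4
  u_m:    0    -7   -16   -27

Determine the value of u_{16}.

-315

1st diffs: -7, -9, -11.
2nd diffs: -2, -2 (constant).
Newton forward-difference form: u_m = (-7)·C(m-1,1) + (-2)·C(m-1,2).
At m = 16: m-1 = 15, so u_{16} = -105 - 210 = -315.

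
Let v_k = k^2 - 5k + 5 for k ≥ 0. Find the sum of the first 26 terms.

4030

Over k = 0..25: Σk = 325, Σk² = 5525.
Total = (1)·5525 + (-5)·325 + (5)·26 = 4030.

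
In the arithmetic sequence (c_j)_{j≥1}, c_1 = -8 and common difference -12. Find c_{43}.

c_j = -8 + (j - 1)·(-12).
c_{43} = -8 + 42·(-12) = -512.

-512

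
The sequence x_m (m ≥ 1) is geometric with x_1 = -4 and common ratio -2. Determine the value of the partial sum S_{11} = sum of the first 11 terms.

x_m = (-4)·(-2)^(m-1).
S = (-4)·((-2)^11 - 1)/(-2 - 1) = (-4)·(-2048 - 1)/(-3) = -2732.

-2732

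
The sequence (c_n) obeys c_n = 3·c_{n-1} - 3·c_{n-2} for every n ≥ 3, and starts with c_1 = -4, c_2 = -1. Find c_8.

27

Step forward from the initial values:
c_3 = 9;  c_4 = 30;  c_5 = 63;  c_6 = 99;  c_7 = 108;  c_8 = 27.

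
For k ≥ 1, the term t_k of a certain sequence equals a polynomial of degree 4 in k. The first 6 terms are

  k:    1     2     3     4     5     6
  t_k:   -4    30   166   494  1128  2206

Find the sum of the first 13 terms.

127010

1st diffs: 34, 136, 328, 634, 1078.
2nd diffs: 102, 192, 306, 444.
3rd diffs: 90, 114, 138.
4th diffs: 24, 24 (constant).
Newton forward-difference form: t_k = -4 + 34·C(k-1,1) + 102·C(k-1,2) + 90·C(k-1,3) + 24·C(k-1,4).
Continuing: …, 3890, 6366, 9844, 14558, …, t_{13} = 38816.
Summing k = 1..13 (13 terms) gives 127010.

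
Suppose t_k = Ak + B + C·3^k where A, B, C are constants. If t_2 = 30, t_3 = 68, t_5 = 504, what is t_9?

39392

At k = 2, 3, 5: 2A + B + 9C = 30; 3A + B + 27C = 68; 5A + B + 243C = 504.
Subtracting the first from the second: A + 18C = 38.
Subtracting the second from the third: 2A + 216C = 436.
Solving: C = 2, A = 2, then B = 8.
Hence t_9 = 2·9 + 8 + 2·19683 = 39392.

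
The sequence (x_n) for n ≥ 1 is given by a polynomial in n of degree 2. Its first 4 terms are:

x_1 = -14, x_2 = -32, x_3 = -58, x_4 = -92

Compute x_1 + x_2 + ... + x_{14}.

1st diffs: -18, -26, -34.
2nd diffs: -8, -8 (constant).
Newton forward-difference form: x_n = -14 + (-18)·C(n-1,1) + (-8)·C(n-1,2).
Continuing: …, -134, -184, -242, -308, …, x_{14} = -872.
Summing n = 1..14 (14 terms) gives -4746.

-4746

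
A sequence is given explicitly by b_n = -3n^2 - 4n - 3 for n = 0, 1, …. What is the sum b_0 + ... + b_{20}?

Over n = 0..20: Σn = 210, Σn² = 2870.
Total = (-3)·2870 + (-4)·210 + (-3)·21 = -9513.

-9513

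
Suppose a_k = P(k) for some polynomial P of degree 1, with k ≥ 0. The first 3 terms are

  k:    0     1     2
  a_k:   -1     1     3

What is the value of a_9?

17

1st diffs: 2, 2 (constant).
So a_k = 2k - 1.
Evaluating at k = 9 gives a_9 = 17.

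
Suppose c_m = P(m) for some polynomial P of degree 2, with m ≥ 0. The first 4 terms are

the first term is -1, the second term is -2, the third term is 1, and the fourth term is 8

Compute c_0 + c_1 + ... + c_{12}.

1053

1st diffs: -1, 3, 7.
2nd diffs: 4, 4 (constant).
Newton forward-difference form: c_m = -1 + (-1)·C(m,1) + 4·C(m,2).
Continuing: …, 19, 34, 53, 76, …, c_{12} = 251.
Summing m = 0..12 (13 terms) gives 1053.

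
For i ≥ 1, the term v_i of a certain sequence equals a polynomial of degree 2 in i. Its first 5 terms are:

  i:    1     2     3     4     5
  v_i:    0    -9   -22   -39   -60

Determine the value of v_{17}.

1st diffs: -9, -13, -17, -21.
2nd diffs: -4, -4, -4 (constant).
Newton forward-difference form: v_i = (-9)·C(i-1,1) + (-4)·C(i-1,2).
At i = 17: i-1 = 16, so v_{17} = -144 - 480 = -624.

-624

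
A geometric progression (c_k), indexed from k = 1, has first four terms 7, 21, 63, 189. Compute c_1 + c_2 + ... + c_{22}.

Common ratio r = 3.
c_k = 7·3^(k-1).
S = 7·(3^22 - 1)/(3 - 1) = 7·(31381059609 - 1)/(2) = 109833708628.

109833708628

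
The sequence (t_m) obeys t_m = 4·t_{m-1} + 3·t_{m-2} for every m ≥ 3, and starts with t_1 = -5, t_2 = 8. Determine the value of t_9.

Applying the relation repeatedly:
t_3 = 17  t_4 = 92  t_5 = 419  t_6 = 1952  t_7 = 9065  t_8 = 42116  t_9 = 195659.

195659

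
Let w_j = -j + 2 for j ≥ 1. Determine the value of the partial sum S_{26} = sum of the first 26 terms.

-299

Over j = 1..26: Σj = 351.
Total = (-1)·351 + (2)·26 = -299.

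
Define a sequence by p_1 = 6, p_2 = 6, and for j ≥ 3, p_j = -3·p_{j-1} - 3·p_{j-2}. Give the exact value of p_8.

Applying the relation repeatedly:
p_3 = -36, p_4 = 90, p_5 = -162, p_6 = 216, p_7 = -162, p_8 = -162.

-162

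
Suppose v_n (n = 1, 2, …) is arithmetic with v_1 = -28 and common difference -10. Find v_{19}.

-208

v_n = -28 + (n - 1)·(-10).
v_{19} = -28 + 18·(-10) = -208.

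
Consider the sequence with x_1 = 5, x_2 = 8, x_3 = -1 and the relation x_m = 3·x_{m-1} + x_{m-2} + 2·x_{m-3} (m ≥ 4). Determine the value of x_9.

Iterate the recurrence:
x_4 = 15  x_5 = 60  x_6 = 193  x_7 = 669  x_8 = 2320  x_9 = 8015.

8015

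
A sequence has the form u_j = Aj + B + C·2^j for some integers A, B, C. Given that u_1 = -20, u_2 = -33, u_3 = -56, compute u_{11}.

-10280

Plug in j = 1, 2, 3: A + B + 2C = -20; 2A + B + 4C = -33; 3A + B + 8C = -56.
Subtracting the first from the second: A + 2C = -13.
Subtracting the second from the third: A + 4C = -23.
Solving: C = -5, A = -3, then B = -7.
Hence u_{11} = -3·11 + (-7) + (-5)·2048 = -10280.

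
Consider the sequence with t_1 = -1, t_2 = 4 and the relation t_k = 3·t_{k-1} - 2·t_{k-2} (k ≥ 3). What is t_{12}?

10234

t_3 = 14, t_4 = 34, t_5 = 74, t_6 = 154, t_7 = 314, t_8 = 634, t_9 = 1274, t_{10} = 2554, t_{11} = 5114, t_{12} = 10234.
(Characteristic roots are 2 and 1.)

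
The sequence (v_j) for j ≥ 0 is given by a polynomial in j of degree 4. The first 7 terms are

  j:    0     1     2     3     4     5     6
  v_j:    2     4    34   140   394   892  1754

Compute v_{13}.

33100

1st diffs: 2, 30, 106, 254, 498, 862.
2nd diffs: 28, 76, 148, 244, 364.
3rd diffs: 48, 72, 96, 120.
4th diffs: 24, 24, 24 (constant).
Newton forward-difference form: v_j = 2 + 2·C(j,1) + 28·C(j,2) + 48·C(j,3) + 24·C(j,4).
At j = 13: j = 13, so v_{13} = 2 + 26 + 2184 + 13728 + 17160 = 33100.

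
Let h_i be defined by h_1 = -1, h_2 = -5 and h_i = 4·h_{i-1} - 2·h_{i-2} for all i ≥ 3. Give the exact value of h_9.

Compute successive terms:
h_3 = -18; h_4 = -62; h_5 = -212; h_6 = -724; h_7 = -2472; h_8 = -8440; h_9 = -28816.

-28816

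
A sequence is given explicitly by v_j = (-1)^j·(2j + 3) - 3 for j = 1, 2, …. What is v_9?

-24

(-1)^9 = -1; 2j + 3 at j=9 is 21; so v_9 = -24.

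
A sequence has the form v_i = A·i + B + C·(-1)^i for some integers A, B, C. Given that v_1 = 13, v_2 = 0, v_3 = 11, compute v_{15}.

-1

Write the equations: A + B - C = 13; 2A + B + C = 0; 3A + B - C = 11.
Subtracting the first from the second: A + 2C = -13.
Subtracting the second from the third: A - 2C = 11.
Solving: C = -6, A = -1, then B = 8.
Hence v_{15} = -1·15 + 8 + (-6)·(-1) = -1.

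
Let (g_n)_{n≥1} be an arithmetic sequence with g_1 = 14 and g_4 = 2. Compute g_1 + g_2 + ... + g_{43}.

-3010

Common difference d = (2 - 14) / (4 - 1) = -4.
g_n = 14 + (n - 1)·(-4).
g_{43} = -154; S = 43·(14 + (-154))/2 = -3010.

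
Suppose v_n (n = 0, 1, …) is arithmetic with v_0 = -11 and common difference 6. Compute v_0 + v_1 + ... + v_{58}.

v_n = -11 + (n - 0)·6.
v_{58} = 337; S = 59·(-11 + 337)/2 = 9617.

9617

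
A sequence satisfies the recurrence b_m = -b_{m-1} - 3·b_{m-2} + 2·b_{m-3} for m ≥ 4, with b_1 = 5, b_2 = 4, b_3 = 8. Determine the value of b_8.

-114

Applying the relation repeatedly:
b_4 = -10, b_5 = -6, b_6 = 52, b_7 = -54, b_8 = -114.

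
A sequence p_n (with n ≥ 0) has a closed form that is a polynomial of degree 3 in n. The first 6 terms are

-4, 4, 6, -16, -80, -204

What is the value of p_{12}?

-4264

1st diffs: 8, 2, -22, -64, -124.
2nd diffs: -6, -24, -42, -60.
3rd diffs: -18, -18, -18 (constant).
So p_n = -3n^3 + 6n^2 + 5n - 4.
Evaluating at n = 12 gives p_{12} = -4264.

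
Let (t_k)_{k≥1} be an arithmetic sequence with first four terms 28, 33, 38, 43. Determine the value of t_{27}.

Common difference d = 5.
t_k = 28 + (k - 1)·5.
t_{27} = 28 + 26·5 = 158.

158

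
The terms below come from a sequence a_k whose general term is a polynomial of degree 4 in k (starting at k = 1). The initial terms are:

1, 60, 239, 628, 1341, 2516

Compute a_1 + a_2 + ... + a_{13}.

134173

1st diffs: 59, 179, 389, 713, 1175.
2nd diffs: 120, 210, 324, 462.
3rd diffs: 90, 114, 138.
4th diffs: 24, 24 (constant).
So a_k = k^4 + 5k^3 + 5k^2 - 6k - 4.
Continuing: …, 4315, 6924, 10553, 15436, …, a_{13} = 40309.
Summing k = 1..13 (13 terms) gives 134173.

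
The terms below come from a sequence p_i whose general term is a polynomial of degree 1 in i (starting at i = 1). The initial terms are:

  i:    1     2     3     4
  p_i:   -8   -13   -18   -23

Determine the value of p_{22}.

1st diffs: -5, -5, -5 (constant).
So p_i = -5i - 3.
Evaluating at i = 22 gives p_{22} = -113.

-113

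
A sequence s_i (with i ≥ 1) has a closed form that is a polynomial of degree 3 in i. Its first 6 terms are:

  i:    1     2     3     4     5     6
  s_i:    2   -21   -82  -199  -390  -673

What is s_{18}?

1st diffs: -23, -61, -117, -191, -283.
2nd diffs: -38, -56, -74, -92.
3rd diffs: -18, -18, -18 (constant).
Newton forward-difference form: s_i = 2 + (-23)·C(i-1,1) + (-38)·C(i-1,2) + (-18)·C(i-1,3).
At i = 18: i-1 = 17, so s_{18} = 2 - 391 - 5168 - 12240 = -17797.

-17797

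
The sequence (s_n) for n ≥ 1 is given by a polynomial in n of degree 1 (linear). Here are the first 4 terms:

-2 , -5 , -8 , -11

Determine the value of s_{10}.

-29

1st diffs: -3, -3, -3 (constant).
So s_n = -3n + 1.
Evaluating at n = 10 gives s_{10} = -29.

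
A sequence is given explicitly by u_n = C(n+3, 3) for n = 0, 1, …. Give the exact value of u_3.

C(6, 3) = 20, so u_3 = 20.

20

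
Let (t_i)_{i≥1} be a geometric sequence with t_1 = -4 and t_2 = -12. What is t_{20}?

-4649045868

Common ratio r = 3.
t_i = (-4)·3^(i-1).
t_{20} = (-4)·3^19 = -4649045868.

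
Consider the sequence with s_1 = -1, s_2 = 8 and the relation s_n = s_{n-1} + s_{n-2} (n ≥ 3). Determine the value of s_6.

37

Applying the relation repeatedly:
s_3 = 7; s_4 = 15; s_5 = 22; s_6 = 37.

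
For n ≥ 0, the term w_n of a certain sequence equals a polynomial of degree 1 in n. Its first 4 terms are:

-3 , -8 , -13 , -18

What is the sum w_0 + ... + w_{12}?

-429

1st diffs: -5, -5, -5 (constant).
So w_n = -5n - 3.
Continuing: …, -23, -28, -33, -38, …, w_{12} = -63.
Summing n = 0..12 (13 terms) gives -429.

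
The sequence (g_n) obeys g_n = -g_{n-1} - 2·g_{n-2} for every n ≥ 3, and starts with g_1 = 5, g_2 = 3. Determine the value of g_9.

-61

Compute successive terms:
g_3 = -13; g_4 = 7; g_5 = 19; g_6 = -33; g_7 = -5; g_8 = 71; g_9 = -61.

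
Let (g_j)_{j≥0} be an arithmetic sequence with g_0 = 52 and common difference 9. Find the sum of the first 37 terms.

g_j = 52 + (j - 0)·9.
g_{36} = 376; S = 37·(52 + 376)/2 = 7918.

7918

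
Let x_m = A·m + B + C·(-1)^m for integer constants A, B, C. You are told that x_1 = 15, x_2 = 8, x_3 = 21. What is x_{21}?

Plug in m = 1, 2, 3: A + B - C = 15; 2A + B + C = 8; 3A + B - C = 21.
Subtracting the first from the second: A + 2C = -7.
Subtracting the second from the third: A - 2C = 13.
Solving: C = -5, A = 3, then B = 7.
Hence x_{21} = 3·21 + 7 + (-5)·(-1) = 75.

75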